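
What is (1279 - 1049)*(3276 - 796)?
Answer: 570400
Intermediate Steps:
(1279 - 1049)*(3276 - 796) = 230*2480 = 570400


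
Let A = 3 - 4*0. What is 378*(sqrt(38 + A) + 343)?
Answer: 129654 + 378*sqrt(41) ≈ 1.3207e+5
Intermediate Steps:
A = 3 (A = 3 + 0 = 3)
378*(sqrt(38 + A) + 343) = 378*(sqrt(38 + 3) + 343) = 378*(sqrt(41) + 343) = 378*(343 + sqrt(41)) = 129654 + 378*sqrt(41)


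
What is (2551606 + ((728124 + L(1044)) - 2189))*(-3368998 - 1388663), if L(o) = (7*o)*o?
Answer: -51892250989473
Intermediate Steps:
L(o) = 7*o**2
(2551606 + ((728124 + L(1044)) - 2189))*(-3368998 - 1388663) = (2551606 + ((728124 + 7*1044**2) - 2189))*(-3368998 - 1388663) = (2551606 + ((728124 + 7*1089936) - 2189))*(-4757661) = (2551606 + ((728124 + 7629552) - 2189))*(-4757661) = (2551606 + (8357676 - 2189))*(-4757661) = (2551606 + 8355487)*(-4757661) = 10907093*(-4757661) = -51892250989473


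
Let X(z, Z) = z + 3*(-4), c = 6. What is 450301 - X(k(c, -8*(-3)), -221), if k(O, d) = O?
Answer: 450307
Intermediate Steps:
X(z, Z) = -12 + z (X(z, Z) = z - 12 = -12 + z)
450301 - X(k(c, -8*(-3)), -221) = 450301 - (-12 + 6) = 450301 - 1*(-6) = 450301 + 6 = 450307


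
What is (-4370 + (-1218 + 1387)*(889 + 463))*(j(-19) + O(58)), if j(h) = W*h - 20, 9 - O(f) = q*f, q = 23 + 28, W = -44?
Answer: -478043694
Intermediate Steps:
q = 51
O(f) = 9 - 51*f
j(h) = -20 - 44*h (j(h) = -44*h - 20 = -20 - 44*h)
(-4370 + (-1218 + 1387)*(889 + 463))*(j(-19) + O(58)) = (-4370 + (-1218 + 1387)*(889 + 463))*((-20 - 44*(-19)) + (9 - 51*58)) = (-4370 + 169*1352)*((-20 + 836) + (9 - 2958)) = (-4370 + 228488)*(816 - 2949) = 224118*(-2133) = -478043694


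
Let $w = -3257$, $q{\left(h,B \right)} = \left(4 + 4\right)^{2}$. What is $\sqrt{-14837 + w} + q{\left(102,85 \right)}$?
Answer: $64 + i \sqrt{18094} \approx 64.0 + 134.51 i$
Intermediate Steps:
$q{\left(h,B \right)} = 64$ ($q{\left(h,B \right)} = 8^{2} = 64$)
$\sqrt{-14837 + w} + q{\left(102,85 \right)} = \sqrt{-14837 - 3257} + 64 = \sqrt{-18094} + 64 = i \sqrt{18094} + 64 = 64 + i \sqrt{18094}$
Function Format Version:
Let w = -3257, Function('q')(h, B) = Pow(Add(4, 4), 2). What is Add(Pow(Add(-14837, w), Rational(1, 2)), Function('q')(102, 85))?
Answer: Add(64, Mul(I, Pow(18094, Rational(1, 2)))) ≈ Add(64.000, Mul(134.51, I))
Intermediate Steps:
Function('q')(h, B) = 64 (Function('q')(h, B) = Pow(8, 2) = 64)
Add(Pow(Add(-14837, w), Rational(1, 2)), Function('q')(102, 85)) = Add(Pow(Add(-14837, -3257), Rational(1, 2)), 64) = Add(Pow(-18094, Rational(1, 2)), 64) = Add(Mul(I, Pow(18094, Rational(1, 2))), 64) = Add(64, Mul(I, Pow(18094, Rational(1, 2))))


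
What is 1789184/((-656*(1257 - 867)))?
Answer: -55912/7995 ≈ -6.9934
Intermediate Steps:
1789184/((-656*(1257 - 867))) = 1789184/((-656*390)) = 1789184/(-255840) = 1789184*(-1/255840) = -55912/7995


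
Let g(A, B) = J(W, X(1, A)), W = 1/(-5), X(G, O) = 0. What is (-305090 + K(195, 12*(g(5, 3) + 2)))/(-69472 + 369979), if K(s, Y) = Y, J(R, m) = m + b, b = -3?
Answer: -305102/300507 ≈ -1.0153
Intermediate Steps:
W = -⅕ ≈ -0.20000
J(R, m) = -3 + m (J(R, m) = m - 3 = -3 + m)
g(A, B) = -3 (g(A, B) = -3 + 0 = -3)
(-305090 + K(195, 12*(g(5, 3) + 2)))/(-69472 + 369979) = (-305090 + 12*(-3 + 2))/(-69472 + 369979) = (-305090 + 12*(-1))/300507 = (-305090 - 12)*(1/300507) = -305102*1/300507 = -305102/300507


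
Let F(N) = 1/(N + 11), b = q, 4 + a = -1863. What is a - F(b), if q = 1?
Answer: -22405/12 ≈ -1867.1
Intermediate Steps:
a = -1867 (a = -4 - 1863 = -1867)
b = 1
F(N) = 1/(11 + N)
a - F(b) = -1867 - 1/(11 + 1) = -1867 - 1/12 = -22405/12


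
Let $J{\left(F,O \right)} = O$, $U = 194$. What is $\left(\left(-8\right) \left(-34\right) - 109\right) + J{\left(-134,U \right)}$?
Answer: $357$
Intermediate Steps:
$\left(\left(-8\right) \left(-34\right) - 109\right) + J{\left(-134,U \right)} = \left(\left(-8\right) \left(-34\right) - 109\right) + 194 = \left(272 - 109\right) + 194 = 163 + 194 = 357$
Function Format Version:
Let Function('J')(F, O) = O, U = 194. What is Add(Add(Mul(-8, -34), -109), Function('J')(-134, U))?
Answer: 357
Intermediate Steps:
Add(Add(Mul(-8, -34), -109), Function('J')(-134, U)) = Add(Add(Mul(-8, -34), -109), 194) = Add(Add(272, -109), 194) = Add(163, 194) = 357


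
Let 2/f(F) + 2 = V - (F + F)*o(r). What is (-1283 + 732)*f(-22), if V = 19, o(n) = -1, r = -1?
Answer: 1102/27 ≈ 40.815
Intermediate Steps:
f(F) = 2/(17 + 2*F) (f(F) = 2/(-2 + (19 - (F + F)*(-1))) = 2/(-2 + (19 - 2*F*(-1))) = 2/(-2 + (19 - (-2)*F)) = 2/(-2 + (19 + 2*F)) = 2/(17 + 2*F))
(-1283 + 732)*f(-22) = (-1283 + 732)*(2/(17 + 2*(-22))) = -1102/(17 - 44) = -1102/(-27) = -1102*(-1)/27 = -551*(-2/27) = 1102/27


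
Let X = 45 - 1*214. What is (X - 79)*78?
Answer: -19344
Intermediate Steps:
X = -169 (X = 45 - 214 = -169)
(X - 79)*78 = (-169 - 79)*78 = -248*78 = -19344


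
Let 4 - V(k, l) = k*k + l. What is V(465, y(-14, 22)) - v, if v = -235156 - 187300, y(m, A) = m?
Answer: 206249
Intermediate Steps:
v = -422456
V(k, l) = 4 - l - k**2 (V(k, l) = 4 - (k*k + l) = 4 - (k**2 + l) = 4 - (l + k**2) = 4 + (-l - k**2) = 4 - l - k**2)
V(465, y(-14, 22)) - v = (4 - 1*(-14) - 1*465**2) - 1*(-422456) = (4 + 14 - 1*216225) + 422456 = (4 + 14 - 216225) + 422456 = -216207 + 422456 = 206249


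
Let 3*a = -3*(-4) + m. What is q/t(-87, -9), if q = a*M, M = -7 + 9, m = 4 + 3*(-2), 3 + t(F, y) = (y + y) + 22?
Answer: 20/3 ≈ 6.6667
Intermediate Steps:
t(F, y) = 19 + 2*y (t(F, y) = -3 + ((y + y) + 22) = -3 + (2*y + 22) = -3 + (22 + 2*y) = 19 + 2*y)
m = -2 (m = 4 - 6 = -2)
M = 2
a = 10/3 (a = (-3*(-4) - 2)/3 = (12 - 2)/3 = (⅓)*10 = 10/3 ≈ 3.3333)
q = 20/3 (q = (10/3)*2 = 20/3 ≈ 6.6667)
q/t(-87, -9) = 20/(3*(19 + 2*(-9))) = 20/(3*(19 - 18)) = (20/3)/1 = (20/3)*1 = 20/3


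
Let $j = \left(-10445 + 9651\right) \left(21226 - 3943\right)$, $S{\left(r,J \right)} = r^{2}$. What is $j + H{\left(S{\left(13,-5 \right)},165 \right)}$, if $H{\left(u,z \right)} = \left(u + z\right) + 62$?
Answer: $-13722306$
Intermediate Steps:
$j = -13722702$ ($j = \left(-794\right) 17283 = -13722702$)
$H{\left(u,z \right)} = 62 + u + z$
$j + H{\left(S{\left(13,-5 \right)},165 \right)} = -13722702 + \left(62 + 13^{2} + 165\right) = -13722702 + \left(62 + 169 + 165\right) = -13722702 + 396 = -13722306$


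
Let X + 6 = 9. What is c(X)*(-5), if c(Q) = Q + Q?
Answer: -30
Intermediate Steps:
X = 3 (X = -6 + 9 = 3)
c(Q) = 2*Q
c(X)*(-5) = (2*3)*(-5) = 6*(-5) = -30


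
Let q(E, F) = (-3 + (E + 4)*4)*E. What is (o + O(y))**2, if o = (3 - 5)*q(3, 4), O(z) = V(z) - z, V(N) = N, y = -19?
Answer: 22500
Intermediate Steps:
q(E, F) = E*(13 + 4*E) (q(E, F) = (-3 + (4 + E)*4)*E = (-3 + (16 + 4*E))*E = (13 + 4*E)*E = E*(13 + 4*E))
O(z) = 0 (O(z) = z - z = 0)
o = -150 (o = (3 - 5)*(3*(13 + 4*3)) = -6*(13 + 12) = -6*25 = -2*75 = -150)
(o + O(y))**2 = (-150 + 0)**2 = (-150)**2 = 22500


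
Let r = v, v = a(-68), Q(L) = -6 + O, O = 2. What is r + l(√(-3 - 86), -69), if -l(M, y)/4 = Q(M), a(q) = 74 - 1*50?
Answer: 40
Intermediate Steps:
a(q) = 24 (a(q) = 74 - 50 = 24)
Q(L) = -4 (Q(L) = -6 + 2 = -4)
l(M, y) = 16 (l(M, y) = -4*(-4) = 16)
v = 24
r = 24
r + l(√(-3 - 86), -69) = 24 + 16 = 40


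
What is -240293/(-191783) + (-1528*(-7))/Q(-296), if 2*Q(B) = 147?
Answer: 591135001/4027443 ≈ 146.78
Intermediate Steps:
Q(B) = 147/2 (Q(B) = (½)*147 = 147/2)
-240293/(-191783) + (-1528*(-7))/Q(-296) = -240293/(-191783) + (-1528*(-7))/(147/2) = -240293*(-1/191783) + 10696*(2/147) = 240293/191783 + 3056/21 = 591135001/4027443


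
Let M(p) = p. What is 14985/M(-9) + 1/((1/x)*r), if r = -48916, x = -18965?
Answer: -81426175/48916 ≈ -1664.6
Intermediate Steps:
14985/M(-9) + 1/((1/x)*r) = 14985/(-9) + 1/(1/(-18965)*(-48916)) = 14985*(-1/9) - 1/48916/(-1/18965) = -1665 - 18965*(-1/48916) = -1665 + 18965/48916 = -81426175/48916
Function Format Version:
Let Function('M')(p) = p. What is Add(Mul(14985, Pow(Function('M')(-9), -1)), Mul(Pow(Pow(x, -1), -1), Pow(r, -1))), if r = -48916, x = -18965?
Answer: Rational(-81426175, 48916) ≈ -1664.6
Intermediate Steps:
Add(Mul(14985, Pow(Function('M')(-9), -1)), Mul(Pow(Pow(x, -1), -1), Pow(r, -1))) = Add(Mul(14985, Pow(-9, -1)), Mul(Pow(Pow(-18965, -1), -1), Pow(-48916, -1))) = Add(Mul(14985, Rational(-1, 9)), Mul(Pow(Rational(-1, 18965), -1), Rational(-1, 48916))) = Add(-1665, Mul(-18965, Rational(-1, 48916))) = Add(-1665, Rational(18965, 48916)) = Rational(-81426175, 48916)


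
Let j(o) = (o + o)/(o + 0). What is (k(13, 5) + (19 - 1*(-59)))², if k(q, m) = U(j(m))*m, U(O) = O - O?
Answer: 6084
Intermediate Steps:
j(o) = 2 (j(o) = (2*o)/o = 2)
U(O) = 0
k(q, m) = 0 (k(q, m) = 0*m = 0)
(k(13, 5) + (19 - 1*(-59)))² = (0 + (19 - 1*(-59)))² = (0 + (19 + 59))² = (0 + 78)² = 78² = 6084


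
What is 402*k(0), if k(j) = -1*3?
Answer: -1206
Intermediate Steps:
k(j) = -3
402*k(0) = 402*(-3) = -1206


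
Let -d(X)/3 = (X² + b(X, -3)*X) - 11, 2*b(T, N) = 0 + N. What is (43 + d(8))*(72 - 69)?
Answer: -240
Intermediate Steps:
b(T, N) = N/2 (b(T, N) = (0 + N)/2 = N/2)
d(X) = 33 - 3*X² + 9*X/2 (d(X) = -3*((X² + ((½)*(-3))*X) - 11) = -3*((X² - 3*X/2) - 11) = -3*(-11 + X² - 3*X/2) = 33 - 3*X² + 9*X/2)
(43 + d(8))*(72 - 69) = (43 + (33 - 3*8² + (9/2)*8))*(72 - 69) = (43 + (33 - 3*64 + 36))*3 = (43 + (33 - 192 + 36))*3 = (43 - 123)*3 = -80*3 = -240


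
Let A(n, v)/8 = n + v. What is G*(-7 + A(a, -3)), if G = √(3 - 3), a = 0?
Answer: 0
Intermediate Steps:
G = 0 (G = √0 = 0)
A(n, v) = 8*n + 8*v (A(n, v) = 8*(n + v) = 8*n + 8*v)
G*(-7 + A(a, -3)) = 0*(-7 + (8*0 + 8*(-3))) = 0*(-7 + (0 - 24)) = 0*(-7 - 24) = 0*(-31) = 0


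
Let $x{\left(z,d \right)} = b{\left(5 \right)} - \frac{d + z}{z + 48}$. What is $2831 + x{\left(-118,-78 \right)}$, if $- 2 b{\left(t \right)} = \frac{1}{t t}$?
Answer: $\frac{141409}{50} \approx 2828.2$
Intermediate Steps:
$b{\left(t \right)} = - \frac{1}{2 t^{2}}$ ($b{\left(t \right)} = - \frac{\frac{1}{t} \frac{1}{t}}{2} = - \frac{1}{2 t^{2}}$)
$x{\left(z,d \right)} = - \frac{1}{50} - \frac{d + z}{48 + z}$ ($x{\left(z,d \right)} = - \frac{1}{2 \cdot 25} - \frac{d + z}{z + 48} = \left(- \frac{1}{2}\right) \frac{1}{25} - \frac{d + z}{48 + z} = - \frac{1}{50} - \frac{d + z}{48 + z}$)
$2831 + x{\left(-118,-78 \right)} = 2831 + \frac{-48 - -6018 - -3900}{50 \left(48 - 118\right)} = 2831 + \frac{-48 + 6018 + 3900}{50 \left(-70\right)} = 2831 + \frac{1}{50} \left(- \frac{1}{70}\right) 9870 = 2831 - \frac{141}{50} = \frac{141409}{50}$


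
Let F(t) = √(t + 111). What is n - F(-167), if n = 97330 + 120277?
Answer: 217607 - 2*I*√14 ≈ 2.1761e+5 - 7.4833*I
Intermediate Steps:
n = 217607
F(t) = √(111 + t)
n - F(-167) = 217607 - √(111 - 167) = 217607 - √(-56) = 217607 - 2*I*√14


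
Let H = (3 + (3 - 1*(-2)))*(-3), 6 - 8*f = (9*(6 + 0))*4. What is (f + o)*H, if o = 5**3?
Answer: -2370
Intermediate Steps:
o = 125
f = -105/4 (f = 3/4 - 9*(6 + 0)*4/8 = 3/4 - 9*6*4/8 = 3/4 - 27*4/4 = 3/4 - 1/8*216 = 3/4 - 27 = -105/4 ≈ -26.250)
H = -24 (H = (3 + (3 + 2))*(-3) = (3 + 5)*(-3) = 8*(-3) = -24)
(f + o)*H = (-105/4 + 125)*(-24) = (395/4)*(-24) = -2370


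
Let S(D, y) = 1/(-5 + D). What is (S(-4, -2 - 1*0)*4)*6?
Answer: -8/3 ≈ -2.6667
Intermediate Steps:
(S(-4, -2 - 1*0)*4)*6 = (4/(-5 - 4))*6 = (4/(-9))*6 = -1/9*4*6 = -4/9*6 = -8/3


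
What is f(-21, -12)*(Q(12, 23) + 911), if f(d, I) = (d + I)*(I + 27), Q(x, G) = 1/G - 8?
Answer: -10281150/23 ≈ -4.4701e+5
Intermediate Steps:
Q(x, G) = -8 + 1/G
f(d, I) = (27 + I)*(I + d) (f(d, I) = (I + d)*(27 + I) = (27 + I)*(I + d))
f(-21, -12)*(Q(12, 23) + 911) = ((-12)² + 27*(-12) + 27*(-21) - 12*(-21))*((-8 + 1/23) + 911) = (144 - 324 - 567 + 252)*((-8 + 1/23) + 911) = -495*(-183/23 + 911) = -495*20770/23 = -10281150/23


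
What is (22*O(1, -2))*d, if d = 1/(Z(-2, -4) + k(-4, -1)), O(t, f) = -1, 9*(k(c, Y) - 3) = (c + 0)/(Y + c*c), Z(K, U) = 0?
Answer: -2970/401 ≈ -7.4065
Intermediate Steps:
k(c, Y) = 3 + c/(9*(Y + c²)) (k(c, Y) = 3 + ((c + 0)/(Y + c*c))/9 = 3 + (c/(Y + c²))/9 = 3 + c/(9*(Y + c²)))
d = 135/401 (d = 1/(0 + (3*(-1) + 3*(-4)² + (⅑)*(-4))/(-1 + (-4)²)) = 1/(0 + (-3 + 3*16 - 4/9)/(-1 + 16)) = 1/(0 + (-3 + 48 - 4/9)/15) = 1/(0 + (1/15)*(401/9)) = 1/(0 + 401/135) = 1/(401/135) = 135/401 ≈ 0.33666)
(22*O(1, -2))*d = (22*(-1))*(135/401) = -22*135/401 = -2970/401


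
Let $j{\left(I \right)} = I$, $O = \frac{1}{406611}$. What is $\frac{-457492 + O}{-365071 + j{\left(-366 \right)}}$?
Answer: $\frac{186021279611}{148590704007} \approx 1.2519$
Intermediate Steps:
$O = \frac{1}{406611} \approx 2.4594 \cdot 10^{-6}$
$\frac{-457492 + O}{-365071 + j{\left(-366 \right)}} = \frac{-457492 + \frac{1}{406611}}{-365071 - 366} = - \frac{186021279611}{406611 \left(-365437\right)} = \left(- \frac{186021279611}{406611}\right) \left(- \frac{1}{365437}\right) = \frac{186021279611}{148590704007}$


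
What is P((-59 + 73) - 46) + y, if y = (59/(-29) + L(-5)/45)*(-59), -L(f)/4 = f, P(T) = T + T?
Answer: 7781/261 ≈ 29.812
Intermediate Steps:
P(T) = 2*T
L(f) = -4*f
y = 24485/261 (y = (59/(-29) - 4*(-5)/45)*(-59) = (59*(-1/29) + 20*(1/45))*(-59) = (-59/29 + 4/9)*(-59) = -415/261*(-59) = 24485/261 ≈ 93.812)
P((-59 + 73) - 46) + y = 2*((-59 + 73) - 46) + 24485/261 = 2*(14 - 46) + 24485/261 = 2*(-32) + 24485/261 = -64 + 24485/261 = 7781/261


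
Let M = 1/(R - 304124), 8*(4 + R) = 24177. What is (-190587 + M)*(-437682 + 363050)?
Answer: 34263172308038504/2408847 ≈ 1.4224e+10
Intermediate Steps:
R = 24145/8 (R = -4 + (1/8)*24177 = -4 + 24177/8 = 24145/8 ≈ 3018.1)
M = -8/2408847 (M = 1/(24145/8 - 304124) = 1/(-2408847/8) = -8/2408847 ≈ -3.3211e-6)
(-190587 + M)*(-437682 + 363050) = (-190587 - 8/2408847)*(-437682 + 363050) = -459094923197/2408847*(-74632) = 34263172308038504/2408847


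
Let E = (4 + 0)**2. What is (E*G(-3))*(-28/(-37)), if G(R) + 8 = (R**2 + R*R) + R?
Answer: 3136/37 ≈ 84.757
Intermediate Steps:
E = 16 (E = 4**2 = 16)
G(R) = -8 + R + 2*R**2 (G(R) = -8 + ((R**2 + R*R) + R) = -8 + ((R**2 + R**2) + R) = -8 + (2*R**2 + R) = -8 + (R + 2*R**2) = -8 + R + 2*R**2)
(E*G(-3))*(-28/(-37)) = (16*(-8 - 3 + 2*(-3)**2))*(-28/(-37)) = (16*(-8 - 3 + 2*9))*(-28*(-1/37)) = (16*(-8 - 3 + 18))*(28/37) = (16*7)*(28/37) = 112*(28/37) = 3136/37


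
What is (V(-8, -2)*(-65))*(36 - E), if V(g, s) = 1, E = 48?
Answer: 780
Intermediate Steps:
(V(-8, -2)*(-65))*(36 - E) = (1*(-65))*(36 - 1*48) = -65*(36 - 48) = -65*(-12) = 780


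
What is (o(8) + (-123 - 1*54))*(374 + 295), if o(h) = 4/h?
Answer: -236157/2 ≈ -1.1808e+5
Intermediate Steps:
(o(8) + (-123 - 1*54))*(374 + 295) = (4/8 + (-123 - 1*54))*(374 + 295) = (4*(⅛) + (-123 - 54))*669 = (½ - 177)*669 = -353/2*669 = -236157/2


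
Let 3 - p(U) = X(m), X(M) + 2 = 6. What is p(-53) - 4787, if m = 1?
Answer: -4788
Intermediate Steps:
X(M) = 4 (X(M) = -2 + 6 = 4)
p(U) = -1 (p(U) = 3 - 1*4 = 3 - 4 = -1)
p(-53) - 4787 = -1 - 4787 = -4788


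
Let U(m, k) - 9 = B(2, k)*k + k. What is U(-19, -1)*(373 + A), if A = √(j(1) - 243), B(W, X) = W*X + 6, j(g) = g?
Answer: 1492 + 44*I*√2 ≈ 1492.0 + 62.225*I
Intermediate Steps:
B(W, X) = 6 + W*X
U(m, k) = 9 + k + k*(6 + 2*k) (U(m, k) = 9 + ((6 + 2*k)*k + k) = 9 + (k*(6 + 2*k) + k) = 9 + (k + k*(6 + 2*k)) = 9 + k + k*(6 + 2*k))
A = 11*I*√2 (A = √(1 - 243) = √(-242) = 11*I*√2 ≈ 15.556*I)
U(-19, -1)*(373 + A) = (9 - 1 + 2*(-1)*(3 - 1))*(373 + 11*I*√2) = (9 - 1 + 2*(-1)*2)*(373 + 11*I*√2) = (9 - 1 - 4)*(373 + 11*I*√2) = 4*(373 + 11*I*√2) = 1492 + 44*I*√2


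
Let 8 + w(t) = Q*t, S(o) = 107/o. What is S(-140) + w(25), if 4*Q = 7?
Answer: 2449/70 ≈ 34.986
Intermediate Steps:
Q = 7/4 (Q = (1/4)*7 = 7/4 ≈ 1.7500)
w(t) = -8 + 7*t/4
S(-140) + w(25) = 107/(-140) + (-8 + (7/4)*25) = 107*(-1/140) + (-8 + 175/4) = -107/140 + 143/4 = 2449/70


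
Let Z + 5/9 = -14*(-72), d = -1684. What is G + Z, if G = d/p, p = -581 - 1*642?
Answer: 11104097/11007 ≈ 1008.8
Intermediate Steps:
Z = 9067/9 (Z = -5/9 - 14*(-72) = -5/9 + 1008 = 9067/9 ≈ 1007.4)
p = -1223 (p = -581 - 642 = -1223)
G = 1684/1223 (G = -1684/(-1223) = -1684*(-1/1223) = 1684/1223 ≈ 1.3769)
G + Z = 1684/1223 + 9067/9 = 11104097/11007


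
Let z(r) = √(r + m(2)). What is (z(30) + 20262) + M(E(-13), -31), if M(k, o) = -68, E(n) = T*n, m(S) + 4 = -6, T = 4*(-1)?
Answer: 20194 + 2*√5 ≈ 20198.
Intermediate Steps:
T = -4
m(S) = -10 (m(S) = -4 - 6 = -10)
E(n) = -4*n
z(r) = √(-10 + r) (z(r) = √(r - 10) = √(-10 + r))
(z(30) + 20262) + M(E(-13), -31) = (√(-10 + 30) + 20262) - 68 = (√20 + 20262) - 68 = (2*√5 + 20262) - 68 = (20262 + 2*√5) - 68 = 20194 + 2*√5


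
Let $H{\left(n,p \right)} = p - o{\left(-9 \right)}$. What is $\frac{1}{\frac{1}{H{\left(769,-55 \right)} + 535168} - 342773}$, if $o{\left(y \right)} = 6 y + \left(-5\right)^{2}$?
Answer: $- \frac{535142}{183432228765} \approx -2.9174 \cdot 10^{-6}$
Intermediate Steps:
$o{\left(y \right)} = 25 + 6 y$ ($o{\left(y \right)} = 6 y + 25 = 25 + 6 y$)
$H{\left(n,p \right)} = 29 + p$ ($H{\left(n,p \right)} = p - \left(25 + 6 \left(-9\right)\right) = p - \left(25 - 54\right) = p - -29 = p + 29 = 29 + p$)
$\frac{1}{\frac{1}{H{\left(769,-55 \right)} + 535168} - 342773} = \frac{1}{\frac{1}{\left(29 - 55\right) + 535168} - 342773} = \frac{1}{\frac{1}{-26 + 535168} - 342773} = \frac{1}{\frac{1}{535142} - 342773} = \frac{1}{- \frac{183432228765}{535142}} = - \frac{535142}{183432228765}$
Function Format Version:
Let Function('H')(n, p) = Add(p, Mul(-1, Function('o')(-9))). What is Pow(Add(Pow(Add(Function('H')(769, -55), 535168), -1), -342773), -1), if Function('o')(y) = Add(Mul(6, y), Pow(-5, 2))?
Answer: Rational(-535142, 183432228765) ≈ -2.9174e-6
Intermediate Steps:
Function('o')(y) = Add(25, Mul(6, y)) (Function('o')(y) = Add(Mul(6, y), 25) = Add(25, Mul(6, y)))
Function('H')(n, p) = Add(29, p) (Function('H')(n, p) = Add(p, Mul(-1, Add(25, Mul(6, -9)))) = Add(p, Mul(-1, Add(25, -54))) = Add(p, Mul(-1, -29)) = Add(p, 29) = Add(29, p))
Pow(Add(Pow(Add(Function('H')(769, -55), 535168), -1), -342773), -1) = Pow(Add(Pow(Add(Add(29, -55), 535168), -1), -342773), -1) = Pow(Add(Pow(Add(-26, 535168), -1), -342773), -1) = Pow(Add(Pow(535142, -1), -342773), -1) = Pow(Add(Rational(1, 535142), -342773), -1) = Pow(Rational(-183432228765, 535142), -1) = Rational(-535142, 183432228765)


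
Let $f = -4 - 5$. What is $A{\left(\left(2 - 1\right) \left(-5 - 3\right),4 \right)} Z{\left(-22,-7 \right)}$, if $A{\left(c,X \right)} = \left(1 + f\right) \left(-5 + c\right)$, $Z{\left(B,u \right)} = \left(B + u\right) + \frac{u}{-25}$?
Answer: $- \frac{74672}{25} \approx -2986.9$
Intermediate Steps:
$f = -9$
$Z{\left(B,u \right)} = B + \frac{24 u}{25}$ ($Z{\left(B,u \right)} = \left(B + u\right) + u \left(- \frac{1}{25}\right) = \left(B + u\right) - \frac{u}{25} = B + \frac{24 u}{25}$)
$A{\left(c,X \right)} = 40 - 8 c$ ($A{\left(c,X \right)} = \left(1 - 9\right) \left(-5 + c\right) = - 8 \left(-5 + c\right) = 40 - 8 c$)
$A{\left(\left(2 - 1\right) \left(-5 - 3\right),4 \right)} Z{\left(-22,-7 \right)} = \left(40 - 8 \left(2 - 1\right) \left(-5 - 3\right)\right) \left(-22 + \frac{24}{25} \left(-7\right)\right) = \left(40 - 8 \cdot 1 \left(-8\right)\right) \left(-22 - \frac{168}{25}\right) = \left(40 - -64\right) \left(- \frac{718}{25}\right) = \left(40 + 64\right) \left(- \frac{718}{25}\right) = 104 \left(- \frac{718}{25}\right) = - \frac{74672}{25}$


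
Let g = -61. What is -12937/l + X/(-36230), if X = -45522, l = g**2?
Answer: -149660074/67405915 ≈ -2.2203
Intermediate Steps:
l = 3721 (l = (-61)**2 = 3721)
-12937/l + X/(-36230) = -12937/3721 - 45522/(-36230) = -12937*1/3721 - 45522*(-1/36230) = -12937/3721 + 22761/18115 = -149660074/67405915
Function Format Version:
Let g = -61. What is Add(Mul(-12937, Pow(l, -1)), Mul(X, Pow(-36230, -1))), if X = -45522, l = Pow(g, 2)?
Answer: Rational(-149660074, 67405915) ≈ -2.2203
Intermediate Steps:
l = 3721 (l = Pow(-61, 2) = 3721)
Add(Mul(-12937, Pow(l, -1)), Mul(X, Pow(-36230, -1))) = Add(Mul(-12937, Pow(3721, -1)), Mul(-45522, Pow(-36230, -1))) = Add(Mul(-12937, Rational(1, 3721)), Mul(-45522, Rational(-1, 36230))) = Add(Rational(-12937, 3721), Rational(22761, 18115)) = Rational(-149660074, 67405915)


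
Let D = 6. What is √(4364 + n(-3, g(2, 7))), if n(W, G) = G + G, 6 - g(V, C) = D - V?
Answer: 4*√273 ≈ 66.091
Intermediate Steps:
g(V, C) = V (g(V, C) = 6 - (6 - V) = 6 + (-6 + V) = V)
n(W, G) = 2*G
√(4364 + n(-3, g(2, 7))) = √(4364 + 2*2) = √(4364 + 4) = √4368 = 4*√273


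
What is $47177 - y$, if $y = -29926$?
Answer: $77103$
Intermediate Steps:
$47177 - y = 47177 - -29926 = 47177 + 29926 = 77103$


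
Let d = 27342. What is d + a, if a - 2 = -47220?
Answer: -19876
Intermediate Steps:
a = -47218 (a = 2 - 47220 = -47218)
d + a = 27342 - 47218 = -19876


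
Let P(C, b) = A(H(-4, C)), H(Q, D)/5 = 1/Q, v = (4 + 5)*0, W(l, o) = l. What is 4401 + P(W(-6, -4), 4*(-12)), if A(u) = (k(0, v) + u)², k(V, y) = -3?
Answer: 70705/16 ≈ 4419.1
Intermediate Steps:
v = 0 (v = 9*0 = 0)
H(Q, D) = 5/Q
A(u) = (-3 + u)²
P(C, b) = 289/16 (P(C, b) = (-3 + 5/(-4))² = (-3 + 5*(-¼))² = (-3 - 5/4)² = (-17/4)² = 289/16)
4401 + P(W(-6, -4), 4*(-12)) = 4401 + 289/16 = 70705/16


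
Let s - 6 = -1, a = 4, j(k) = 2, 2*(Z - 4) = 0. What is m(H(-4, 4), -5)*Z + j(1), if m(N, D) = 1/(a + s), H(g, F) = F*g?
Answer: 22/9 ≈ 2.4444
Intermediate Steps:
Z = 4 (Z = 4 + (½)*0 = 4 + 0 = 4)
s = 5 (s = 6 - 1 = 5)
m(N, D) = ⅑ (m(N, D) = 1/(4 + 5) = 1/9 = ⅑)
m(H(-4, 4), -5)*Z + j(1) = (⅑)*4 + 2 = 4/9 + 2 = 22/9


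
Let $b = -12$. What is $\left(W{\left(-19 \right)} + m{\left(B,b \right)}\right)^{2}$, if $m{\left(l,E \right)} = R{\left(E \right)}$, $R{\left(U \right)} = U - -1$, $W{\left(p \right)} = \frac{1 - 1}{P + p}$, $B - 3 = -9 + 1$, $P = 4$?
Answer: $121$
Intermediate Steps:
$B = -5$ ($B = 3 + \left(-9 + 1\right) = 3 - 8 = -5$)
$W{\left(p \right)} = 0$ ($W{\left(p \right)} = \frac{1 - 1}{4 + p} = \frac{0}{4 + p} = 0$)
$R{\left(U \right)} = 1 + U$ ($R{\left(U \right)} = U + 1 = 1 + U$)
$m{\left(l,E \right)} = 1 + E$
$\left(W{\left(-19 \right)} + m{\left(B,b \right)}\right)^{2} = \left(0 + \left(1 - 12\right)\right)^{2} = \left(0 - 11\right)^{2} = \left(-11\right)^{2} = 121$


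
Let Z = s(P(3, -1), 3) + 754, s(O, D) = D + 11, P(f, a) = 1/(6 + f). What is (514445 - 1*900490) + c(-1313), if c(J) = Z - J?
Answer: -383964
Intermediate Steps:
s(O, D) = 11 + D
Z = 768 (Z = (11 + 3) + 754 = 14 + 754 = 768)
c(J) = 768 - J
(514445 - 1*900490) + c(-1313) = (514445 - 1*900490) + (768 - 1*(-1313)) = (514445 - 900490) + (768 + 1313) = -386045 + 2081 = -383964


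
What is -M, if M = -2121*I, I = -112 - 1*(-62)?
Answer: -106050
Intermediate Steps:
I = -50 (I = -112 + 62 = -50)
M = 106050 (M = -2121*(-50) = 106050)
-M = -1*106050 = -106050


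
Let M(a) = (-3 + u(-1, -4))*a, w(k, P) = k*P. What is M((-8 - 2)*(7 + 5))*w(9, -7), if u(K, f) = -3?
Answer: -45360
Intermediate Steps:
w(k, P) = P*k
M(a) = -6*a (M(a) = (-3 - 3)*a = -6*a)
M((-8 - 2)*(7 + 5))*w(9, -7) = (-6*(-8 - 2)*(7 + 5))*(-7*9) = -(-60)*12*(-63) = -6*(-120)*(-63) = 720*(-63) = -45360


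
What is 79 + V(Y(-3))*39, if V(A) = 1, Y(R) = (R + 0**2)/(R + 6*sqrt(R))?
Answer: 118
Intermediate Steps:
Y(R) = R/(R + 6*sqrt(R)) (Y(R) = (R + 0)/(R + 6*sqrt(R)) = R/(R + 6*sqrt(R)))
79 + V(Y(-3))*39 = 79 + 1*39 = 79 + 39 = 118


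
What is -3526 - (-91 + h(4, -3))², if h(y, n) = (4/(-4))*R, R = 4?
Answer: -12551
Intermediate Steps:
h(y, n) = -4 (h(y, n) = (4/(-4))*4 = (4*(-¼))*4 = -1*4 = -4)
-3526 - (-91 + h(4, -3))² = -3526 - (-91 - 4)² = -3526 - 1*(-95)² = -3526 - 1*9025 = -3526 - 9025 = -12551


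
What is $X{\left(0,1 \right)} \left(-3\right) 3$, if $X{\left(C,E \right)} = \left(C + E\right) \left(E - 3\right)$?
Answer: $18$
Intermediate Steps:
$X{\left(C,E \right)} = \left(-3 + E\right) \left(C + E\right)$ ($X{\left(C,E \right)} = \left(C + E\right) \left(-3 + E\right) = \left(-3 + E\right) \left(C + E\right)$)
$X{\left(0,1 \right)} \left(-3\right) 3 = \left(1^{2} - 0 - 3 + 0 \cdot 1\right) \left(-3\right) 3 = \left(1 + 0 - 3 + 0\right) \left(-3\right) 3 = \left(-2\right) \left(-3\right) 3 = 6 \cdot 3 = 18$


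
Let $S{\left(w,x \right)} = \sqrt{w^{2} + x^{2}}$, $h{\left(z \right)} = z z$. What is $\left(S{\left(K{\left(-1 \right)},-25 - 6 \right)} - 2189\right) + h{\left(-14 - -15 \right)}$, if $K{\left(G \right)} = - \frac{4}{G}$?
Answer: $-2188 + \sqrt{977} \approx -2156.7$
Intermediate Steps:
$h{\left(z \right)} = z^{2}$
$\left(S{\left(K{\left(-1 \right)},-25 - 6 \right)} - 2189\right) + h{\left(-14 - -15 \right)} = \left(\sqrt{\left(- \frac{4}{-1}\right)^{2} + \left(-25 - 6\right)^{2}} - 2189\right) + \left(-14 - -15\right)^{2} = \left(\sqrt{\left(\left(-4\right) \left(-1\right)\right)^{2} + \left(-31\right)^{2}} - 2189\right) + \left(-14 + 15\right)^{2} = \left(\sqrt{4^{2} + 961} - 2189\right) + 1^{2} = \left(\sqrt{16 + 961} - 2189\right) + 1 = \left(\sqrt{977} - 2189\right) + 1 = \left(-2189 + \sqrt{977}\right) + 1 = -2188 + \sqrt{977}$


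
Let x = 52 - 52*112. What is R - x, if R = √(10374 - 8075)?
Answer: 5772 + 11*√19 ≈ 5819.9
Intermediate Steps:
R = 11*√19 (R = √2299 = 11*√19 ≈ 47.948)
x = -5772 (x = 52 - 5824 = -5772)
R - x = 11*√19 - 1*(-5772) = 11*√19 + 5772 = 5772 + 11*√19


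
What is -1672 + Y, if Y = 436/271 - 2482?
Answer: -1125298/271 ≈ -4152.4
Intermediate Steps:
Y = -672186/271 (Y = 436*(1/271) - 2482 = 436/271 - 2482 = -672186/271 ≈ -2480.4)
-1672 + Y = -1672 - 672186/271 = -1125298/271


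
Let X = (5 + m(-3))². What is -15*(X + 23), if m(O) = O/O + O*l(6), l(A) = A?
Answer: -2505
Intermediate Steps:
m(O) = 1 + 6*O (m(O) = O/O + O*6 = 1 + 6*O)
X = 144 (X = (5 + (1 + 6*(-3)))² = (5 + (1 - 18))² = (5 - 17)² = (-12)² = 144)
-15*(X + 23) = -15*(144 + 23) = -15*167 = -2505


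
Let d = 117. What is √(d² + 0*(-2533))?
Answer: 117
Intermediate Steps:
√(d² + 0*(-2533)) = √(117² + 0*(-2533)) = √(13689 + 0) = √13689 = 117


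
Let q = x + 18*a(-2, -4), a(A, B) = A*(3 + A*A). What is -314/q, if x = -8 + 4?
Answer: 157/128 ≈ 1.2266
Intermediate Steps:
x = -4
a(A, B) = A*(3 + A²)
q = -256 (q = -4 + 18*(-2*(3 + (-2)²)) = -4 + 18*(-2*(3 + 4)) = -4 + 18*(-2*7) = -4 + 18*(-14) = -4 - 252 = -256)
-314/q = -314/(-256) = -314*(-1/256) = 157/128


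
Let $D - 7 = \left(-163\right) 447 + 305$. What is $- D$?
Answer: $72549$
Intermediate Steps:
$D = -72549$ ($D = 7 + \left(\left(-163\right) 447 + 305\right) = 7 + \left(-72861 + 305\right) = 7 - 72556 = -72549$)
$- D = \left(-1\right) \left(-72549\right) = 72549$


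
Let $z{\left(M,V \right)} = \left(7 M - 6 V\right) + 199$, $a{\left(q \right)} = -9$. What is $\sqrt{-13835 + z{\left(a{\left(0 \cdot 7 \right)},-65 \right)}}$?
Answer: $i \sqrt{13309} \approx 115.36 i$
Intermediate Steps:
$z{\left(M,V \right)} = 199 - 6 V + 7 M$ ($z{\left(M,V \right)} = \left(- 6 V + 7 M\right) + 199 = 199 - 6 V + 7 M$)
$\sqrt{-13835 + z{\left(a{\left(0 \cdot 7 \right)},-65 \right)}} = \sqrt{-13835 + \left(199 - -390 + 7 \left(-9\right)\right)} = \sqrt{-13835 + \left(199 + 390 - 63\right)} = \sqrt{-13835 + 526} = \sqrt{-13309} = i \sqrt{13309}$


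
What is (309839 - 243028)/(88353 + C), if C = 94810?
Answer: 66811/183163 ≈ 0.36476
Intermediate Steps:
(309839 - 243028)/(88353 + C) = (309839 - 243028)/(88353 + 94810) = 66811/183163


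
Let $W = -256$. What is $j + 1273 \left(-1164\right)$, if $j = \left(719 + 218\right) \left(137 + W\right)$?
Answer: $-1593275$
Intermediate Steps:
$j = -111503$ ($j = \left(719 + 218\right) \left(137 - 256\right) = 937 \left(-119\right) = -111503$)
$j + 1273 \left(-1164\right) = -111503 + 1273 \left(-1164\right) = -111503 - 1481772 = -1593275$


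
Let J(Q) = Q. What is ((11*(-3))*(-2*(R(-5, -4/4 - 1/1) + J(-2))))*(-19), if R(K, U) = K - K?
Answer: 2508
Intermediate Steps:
R(K, U) = 0
((11*(-3))*(-2*(R(-5, -4/4 - 1/1) + J(-2))))*(-19) = ((11*(-3))*(-2*(0 - 2)))*(-19) = -(-66)*(-2)*(-19) = -33*4*(-19) = -132*(-19) = 2508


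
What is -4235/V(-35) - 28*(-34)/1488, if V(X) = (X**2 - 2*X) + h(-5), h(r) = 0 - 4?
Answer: -634081/240126 ≈ -2.6406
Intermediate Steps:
h(r) = -4
V(X) = -4 + X**2 - 2*X (V(X) = (X**2 - 2*X) - 4 = -4 + X**2 - 2*X)
-4235/V(-35) - 28*(-34)/1488 = -4235/(-4 + (-35)**2 - 2*(-35)) - 28*(-34)/1488 = -4235/(-4 + 1225 + 70) + 952*(1/1488) = -4235/1291 + 119/186 = -634081/240126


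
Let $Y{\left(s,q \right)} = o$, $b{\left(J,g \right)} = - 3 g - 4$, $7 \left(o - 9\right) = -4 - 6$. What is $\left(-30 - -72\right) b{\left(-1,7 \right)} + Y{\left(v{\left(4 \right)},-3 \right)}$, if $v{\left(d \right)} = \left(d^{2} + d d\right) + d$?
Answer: $- \frac{7297}{7} \approx -1042.4$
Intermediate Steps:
$v{\left(d \right)} = d + 2 d^{2}$ ($v{\left(d \right)} = \left(d^{2} + d^{2}\right) + d = 2 d^{2} + d = d + 2 d^{2}$)
$o = \frac{53}{7}$ ($o = 9 + \frac{-4 - 6}{7} = 9 + \frac{1}{7} \left(-10\right) = 9 - \frac{10}{7} = \frac{53}{7} \approx 7.5714$)
$b{\left(J,g \right)} = -4 - 3 g$
$Y{\left(s,q \right)} = \frac{53}{7}$
$\left(-30 - -72\right) b{\left(-1,7 \right)} + Y{\left(v{\left(4 \right)},-3 \right)} = \left(-30 - -72\right) \left(-4 - 21\right) + \frac{53}{7} = \left(-30 + 72\right) \left(-4 - 21\right) + \frac{53}{7} = 42 \left(-25\right) + \frac{53}{7} = -1050 + \frac{53}{7} = - \frac{7297}{7}$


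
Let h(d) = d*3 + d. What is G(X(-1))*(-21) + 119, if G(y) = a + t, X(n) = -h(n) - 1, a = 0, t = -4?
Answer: 203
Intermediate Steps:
h(d) = 4*d (h(d) = 3*d + d = 4*d)
X(n) = -1 - 4*n (X(n) = -4*n - 1 = -1 - 4*n)
G(y) = -4 (G(y) = 0 - 4 = -4)
G(X(-1))*(-21) + 119 = -4*(-21) + 119 = 84 + 119 = 203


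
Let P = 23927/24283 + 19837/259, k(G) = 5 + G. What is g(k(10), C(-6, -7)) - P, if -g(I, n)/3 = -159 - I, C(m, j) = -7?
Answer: 399302010/898471 ≈ 444.42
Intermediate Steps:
g(I, n) = 477 + 3*I (g(I, n) = -3*(-159 - I) = 477 + 3*I)
P = 69699852/898471 (P = 23927*(1/24283) + 19837*(1/259) = 23927/24283 + 19837/259 = 69699852/898471 ≈ 77.576)
g(k(10), C(-6, -7)) - P = (477 + 3*(5 + 10)) - 1*69699852/898471 = (477 + 3*15) - 69699852/898471 = (477 + 45) - 69699852/898471 = 522 - 69699852/898471 = 399302010/898471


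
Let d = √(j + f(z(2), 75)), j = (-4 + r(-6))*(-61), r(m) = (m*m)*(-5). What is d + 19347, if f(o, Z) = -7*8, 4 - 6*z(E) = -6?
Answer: 19347 + 4*√698 ≈ 19453.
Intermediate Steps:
z(E) = 5/3 (z(E) = ⅔ - ⅙*(-6) = ⅔ + 1 = 5/3)
f(o, Z) = -56
r(m) = -5*m² (r(m) = m²*(-5) = -5*m²)
j = 11224 (j = (-4 - 5*(-6)²)*(-61) = (-4 - 5*36)*(-61) = (-4 - 180)*(-61) = -184*(-61) = 11224)
d = 4*√698 (d = √(11224 - 56) = √11168 = 4*√698 ≈ 105.68)
d + 19347 = 4*√698 + 19347 = 19347 + 4*√698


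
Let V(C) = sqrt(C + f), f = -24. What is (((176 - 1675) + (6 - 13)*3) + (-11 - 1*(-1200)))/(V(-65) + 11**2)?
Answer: -40051/14730 + 331*I*sqrt(89)/14730 ≈ -2.719 + 0.21199*I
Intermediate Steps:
V(C) = sqrt(-24 + C) (V(C) = sqrt(C - 24) = sqrt(-24 + C))
(((176 - 1675) + (6 - 13)*3) + (-11 - 1*(-1200)))/(V(-65) + 11**2) = (((176 - 1675) + (6 - 13)*3) + (-11 - 1*(-1200)))/(sqrt(-24 - 65) + 11**2) = ((-1499 - 7*3) + (-11 + 1200))/(sqrt(-89) + 121) = ((-1499 - 21) + 1189)/(I*sqrt(89) + 121) = (-1520 + 1189)/(121 + I*sqrt(89)) = -331/(121 + I*sqrt(89))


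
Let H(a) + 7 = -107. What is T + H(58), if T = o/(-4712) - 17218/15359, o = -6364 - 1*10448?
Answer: -2018319755/18092902 ≈ -111.55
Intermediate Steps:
o = -16812 (o = -6364 - 10448 = -16812)
H(a) = -114 (H(a) = -7 - 107 = -114)
T = 44271073/18092902 (T = -16812/(-4712) - 17218/15359 = -16812*(-1/4712) - 17218*1/15359 = 4203/1178 - 17218/15359 = 44271073/18092902 ≈ 2.4469)
T + H(58) = 44271073/18092902 - 114 = -2018319755/18092902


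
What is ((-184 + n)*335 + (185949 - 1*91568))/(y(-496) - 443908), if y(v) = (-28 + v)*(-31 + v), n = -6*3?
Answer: -26711/167760 ≈ -0.15922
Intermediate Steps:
n = -18
y(v) = (-31 + v)*(-28 + v)
((-184 + n)*335 + (185949 - 1*91568))/(y(-496) - 443908) = ((-184 - 18)*335 + (185949 - 1*91568))/((868 + (-496)² - 59*(-496)) - 443908) = (-202*335 + (185949 - 91568))/((868 + 246016 + 29264) - 443908) = (-67670 + 94381)/(276148 - 443908) = 26711/(-167760) = 26711*(-1/167760) = -26711/167760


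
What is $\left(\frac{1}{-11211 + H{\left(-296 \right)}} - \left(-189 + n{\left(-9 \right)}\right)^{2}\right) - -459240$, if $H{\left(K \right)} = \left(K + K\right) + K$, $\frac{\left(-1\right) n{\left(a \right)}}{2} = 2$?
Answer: $\frac{5105669108}{12099} \approx 4.2199 \cdot 10^{5}$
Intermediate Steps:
$n{\left(a \right)} = -4$ ($n{\left(a \right)} = \left(-2\right) 2 = -4$)
$H{\left(K \right)} = 3 K$ ($H{\left(K \right)} = 2 K + K = 3 K$)
$\left(\frac{1}{-11211 + H{\left(-296 \right)}} - \left(-189 + n{\left(-9 \right)}\right)^{2}\right) - -459240 = \left(\frac{1}{-11211 + 3 \left(-296\right)} - \left(-189 - 4\right)^{2}\right) - -459240 = \left(\frac{1}{-11211 - 888} - \left(-193\right)^{2}\right) + 459240 = \left(\frac{1}{-12099} - 37249\right) + 459240 = \left(- \frac{1}{12099} - 37249\right) + 459240 = - \frac{450675652}{12099} + 459240 = \frac{5105669108}{12099}$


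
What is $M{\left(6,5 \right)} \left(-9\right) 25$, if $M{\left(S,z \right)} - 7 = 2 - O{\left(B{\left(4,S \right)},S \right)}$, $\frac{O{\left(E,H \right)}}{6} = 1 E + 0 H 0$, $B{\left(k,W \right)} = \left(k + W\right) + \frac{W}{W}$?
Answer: $12825$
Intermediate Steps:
$B{\left(k,W \right)} = 1 + W + k$ ($B{\left(k,W \right)} = \left(W + k\right) + 1 = 1 + W + k$)
$O{\left(E,H \right)} = 6 E$ ($O{\left(E,H \right)} = 6 \left(1 E + 0 H 0\right) = 6 \left(E + 0 \cdot 0\right) = 6 \left(E + 0\right) = 6 E$)
$M{\left(S,z \right)} = -21 - 6 S$ ($M{\left(S,z \right)} = 7 - \left(-2 + 6 \left(1 + S + 4\right)\right) = 7 - \left(-2 + 6 \left(5 + S\right)\right) = 7 - \left(28 + 6 S\right) = -21 - 6 S$)
$M{\left(6,5 \right)} \left(-9\right) 25 = \left(-21 - 36\right) \left(-9\right) 25 = \left(-57\right) \left(-9\right) 25 = 513 \cdot 25 = 12825$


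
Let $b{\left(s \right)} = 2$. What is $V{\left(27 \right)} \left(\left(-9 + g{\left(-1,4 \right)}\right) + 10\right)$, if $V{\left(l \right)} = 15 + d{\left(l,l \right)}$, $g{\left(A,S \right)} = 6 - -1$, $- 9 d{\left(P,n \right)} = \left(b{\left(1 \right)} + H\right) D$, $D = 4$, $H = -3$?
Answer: $\frac{1112}{9} \approx 123.56$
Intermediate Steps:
$d{\left(P,n \right)} = \frac{4}{9}$ ($d{\left(P,n \right)} = - \frac{\left(2 - 3\right) 4}{9} = - \frac{\left(-1\right) 4}{9} = \left(- \frac{1}{9}\right) \left(-4\right) = \frac{4}{9}$)
$g{\left(A,S \right)} = 7$ ($g{\left(A,S \right)} = 6 + 1 = 7$)
$V{\left(l \right)} = \frac{139}{9}$ ($V{\left(l \right)} = 15 + \frac{4}{9} = \frac{139}{9}$)
$V{\left(27 \right)} \left(\left(-9 + g{\left(-1,4 \right)}\right) + 10\right) = \frac{139 \left(\left(-9 + 7\right) + 10\right)}{9} = \frac{139 \left(-2 + 10\right)}{9} = \frac{139}{9} \cdot 8 = \frac{1112}{9}$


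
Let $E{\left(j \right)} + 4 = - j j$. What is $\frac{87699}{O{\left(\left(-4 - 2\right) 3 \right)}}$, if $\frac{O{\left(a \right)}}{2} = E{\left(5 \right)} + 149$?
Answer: $\frac{29233}{80} \approx 365.41$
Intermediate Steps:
$E{\left(j \right)} = -4 - j^{2}$ ($E{\left(j \right)} = -4 + - j j = -4 - j^{2}$)
$O{\left(a \right)} = 240$ ($O{\left(a \right)} = 2 \left(\left(-4 - 5^{2}\right) + 149\right) = 2 \left(\left(-4 - 25\right) + 149\right) = 2 \left(-29 + 149\right) = 2 \cdot 120 = 240$)
$\frac{87699}{O{\left(\left(-4 - 2\right) 3 \right)}} = \frac{87699}{240} = 87699 \cdot \frac{1}{240} = \frac{29233}{80}$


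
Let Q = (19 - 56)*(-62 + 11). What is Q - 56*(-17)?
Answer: 2839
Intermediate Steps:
Q = 1887 (Q = -37*(-51) = 1887)
Q - 56*(-17) = 1887 - 56*(-17) = 1887 + 952 = 2839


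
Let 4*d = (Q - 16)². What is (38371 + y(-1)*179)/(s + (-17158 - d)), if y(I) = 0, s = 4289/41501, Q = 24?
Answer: -1592434871/712733885 ≈ -2.2343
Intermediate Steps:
d = 16 (d = (24 - 16)²/4 = (¼)*8² = (¼)*64 = 16)
s = 4289/41501 (s = 4289*(1/41501) = 4289/41501 ≈ 0.10335)
(38371 + y(-1)*179)/(s + (-17158 - d)) = (38371 + 0*179)/(4289/41501 + (-17158 - 1*16)) = (38371 + 0)/(4289/41501 + (-17158 - 16)) = 38371/(4289/41501 - 17174) = 38371/(-712733885/41501) = 38371*(-41501/712733885) = -1592434871/712733885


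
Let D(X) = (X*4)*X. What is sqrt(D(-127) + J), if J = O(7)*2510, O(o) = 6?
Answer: 14*sqrt(406) ≈ 282.09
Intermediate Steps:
D(X) = 4*X**2 (D(X) = (4*X)*X = 4*X**2)
J = 15060 (J = 6*2510 = 15060)
sqrt(D(-127) + J) = sqrt(4*(-127)**2 + 15060) = sqrt(4*16129 + 15060) = sqrt(64516 + 15060) = sqrt(79576) = 14*sqrt(406)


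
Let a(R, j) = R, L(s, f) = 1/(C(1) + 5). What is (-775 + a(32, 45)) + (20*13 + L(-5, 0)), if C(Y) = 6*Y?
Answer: -5312/11 ≈ -482.91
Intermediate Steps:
L(s, f) = 1/11 (L(s, f) = 1/(6*1 + 5) = 1/(6 + 5) = 1/11)
(-775 + a(32, 45)) + (20*13 + L(-5, 0)) = (-775 + 32) + (20*13 + 1/11) = -743 + (260 + 1/11) = -743 + 2861/11 = -5312/11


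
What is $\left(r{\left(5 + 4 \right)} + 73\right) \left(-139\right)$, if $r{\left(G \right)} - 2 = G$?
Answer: $-11676$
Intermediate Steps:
$r{\left(G \right)} = 2 + G$
$\left(r{\left(5 + 4 \right)} + 73\right) \left(-139\right) = \left(\left(2 + \left(5 + 4\right)\right) + 73\right) \left(-139\right) = \left(\left(2 + 9\right) + 73\right) \left(-139\right) = \left(11 + 73\right) \left(-139\right) = 84 \left(-139\right) = -11676$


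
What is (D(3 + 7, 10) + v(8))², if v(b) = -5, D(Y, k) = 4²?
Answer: 121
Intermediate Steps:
D(Y, k) = 16
(D(3 + 7, 10) + v(8))² = (16 - 5)² = 11² = 121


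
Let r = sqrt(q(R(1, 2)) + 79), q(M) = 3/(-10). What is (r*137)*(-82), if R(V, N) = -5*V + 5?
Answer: -5617*sqrt(7870)/5 ≈ -99660.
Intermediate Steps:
R(V, N) = 5 - 5*V
q(M) = -3/10 (q(M) = 3*(-1/10) = -3/10)
r = sqrt(7870)/10 (r = sqrt(-3/10 + 79) = sqrt(787/10) = sqrt(7870)/10 ≈ 8.8713)
(r*137)*(-82) = ((sqrt(7870)/10)*137)*(-82) = (137*sqrt(7870)/10)*(-82) = -5617*sqrt(7870)/5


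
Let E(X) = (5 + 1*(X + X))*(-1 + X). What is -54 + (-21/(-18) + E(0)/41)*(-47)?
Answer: -25363/246 ≈ -103.10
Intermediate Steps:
E(X) = (-1 + X)*(5 + 2*X) (E(X) = (5 + 1*(2*X))*(-1 + X) = (5 + 2*X)*(-1 + X) = (-1 + X)*(5 + 2*X))
-54 + (-21/(-18) + E(0)/41)*(-47) = -54 + (-21/(-18) + (-5 + 2*0² + 3*0)/41)*(-47) = -54 + (-21*(-1/18) + (-5 + 2*0 + 0)*(1/41))*(-47) = -54 + (7/6 + (-5 + 0 + 0)*(1/41))*(-47) = -54 + (7/6 - 5*1/41)*(-47) = -54 + (7/6 - 5/41)*(-47) = -54 + (257/246)*(-47) = -54 - 12079/246 = -25363/246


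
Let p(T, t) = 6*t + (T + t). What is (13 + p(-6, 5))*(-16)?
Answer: -672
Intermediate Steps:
p(T, t) = T + 7*t
(13 + p(-6, 5))*(-16) = (13 + (-6 + 7*5))*(-16) = (13 + (-6 + 35))*(-16) = (13 + 29)*(-16) = 42*(-16) = -672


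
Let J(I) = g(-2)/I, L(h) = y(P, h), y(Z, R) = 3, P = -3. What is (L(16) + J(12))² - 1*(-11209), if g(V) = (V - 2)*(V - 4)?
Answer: 11234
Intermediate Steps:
g(V) = (-4 + V)*(-2 + V) (g(V) = (-2 + V)*(-4 + V) = (-4 + V)*(-2 + V))
L(h) = 3
J(I) = 24/I (J(I) = (8 + (-2)² - 6*(-2))/I = (8 + 4 + 12)/I = 24/I)
(L(16) + J(12))² - 1*(-11209) = (3 + 24/12)² - 1*(-11209) = (3 + 24*(1/12))² + 11209 = (3 + 2)² + 11209 = 5² + 11209 = 25 + 11209 = 11234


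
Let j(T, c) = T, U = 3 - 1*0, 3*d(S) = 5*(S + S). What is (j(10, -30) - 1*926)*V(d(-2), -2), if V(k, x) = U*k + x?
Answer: 20152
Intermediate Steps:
d(S) = 10*S/3 (d(S) = (5*(S + S))/3 = (5*(2*S))/3 = (10*S)/3 = 10*S/3)
U = 3 (U = 3 + 0 = 3)
V(k, x) = x + 3*k (V(k, x) = 3*k + x = x + 3*k)
(j(10, -30) - 1*926)*V(d(-2), -2) = (10 - 1*926)*(-2 + 3*((10/3)*(-2))) = (10 - 926)*(-2 + 3*(-20/3)) = -916*(-2 - 20) = -916*(-22) = 20152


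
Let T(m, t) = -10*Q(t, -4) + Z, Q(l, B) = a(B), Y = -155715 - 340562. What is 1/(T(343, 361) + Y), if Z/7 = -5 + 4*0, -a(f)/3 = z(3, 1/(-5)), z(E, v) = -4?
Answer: -1/496432 ≈ -2.0144e-6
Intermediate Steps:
Y = -496277
a(f) = 12 (a(f) = -3*(-4) = 12)
Q(l, B) = 12
Z = -35 (Z = 7*(-5 + 4*0) = 7*(-5 + 0) = 7*(-5) = -35)
T(m, t) = -155 (T(m, t) = -10*12 - 35 = -120 - 35 = -155)
1/(T(343, 361) + Y) = 1/(-155 - 496277) = 1/(-496432) = -1/496432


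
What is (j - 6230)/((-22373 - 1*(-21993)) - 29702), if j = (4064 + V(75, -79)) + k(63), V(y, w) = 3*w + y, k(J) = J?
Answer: 2265/30082 ≈ 0.075294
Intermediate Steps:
V(y, w) = y + 3*w
j = 3965 (j = (4064 + (75 + 3*(-79))) + 63 = (4064 + (75 - 237)) + 63 = (4064 - 162) + 63 = 3902 + 63 = 3965)
(j - 6230)/((-22373 - 1*(-21993)) - 29702) = (3965 - 6230)/((-22373 - 1*(-21993)) - 29702) = -2265/((-22373 + 21993) - 29702) = -2265/(-380 - 29702) = -2265/(-30082) = -2265*(-1/30082) = 2265/30082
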